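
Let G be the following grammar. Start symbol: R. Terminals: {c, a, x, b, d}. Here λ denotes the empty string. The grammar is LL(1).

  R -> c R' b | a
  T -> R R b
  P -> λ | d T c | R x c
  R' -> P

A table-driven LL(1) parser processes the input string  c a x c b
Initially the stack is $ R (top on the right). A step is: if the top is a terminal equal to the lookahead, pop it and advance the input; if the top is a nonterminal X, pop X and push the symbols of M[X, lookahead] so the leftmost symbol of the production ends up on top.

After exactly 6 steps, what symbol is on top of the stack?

x

     Stack      Input        Action
  1  $ R        c a x c b $  expand R -> c R' b
  2  $ b R' c   c a x c b $  match c
  3  $ b R'     a x c b $    expand R' -> P
  4  $ b P      a x c b $    expand P -> R x c
  5  $ b c x R  a x c b $    expand R -> a
  6  $ b c x a  a x c b $    match a
Stack after step 6: $ b c x (top = x).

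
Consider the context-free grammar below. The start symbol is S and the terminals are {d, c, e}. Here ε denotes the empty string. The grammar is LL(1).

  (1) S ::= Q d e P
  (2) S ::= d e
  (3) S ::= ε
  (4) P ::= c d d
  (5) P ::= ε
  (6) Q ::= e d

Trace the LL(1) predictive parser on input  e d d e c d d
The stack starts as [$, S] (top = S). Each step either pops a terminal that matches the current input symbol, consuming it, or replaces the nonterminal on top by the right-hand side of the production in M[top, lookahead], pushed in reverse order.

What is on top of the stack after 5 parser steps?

     Stack        Input            Action
  1  $ S          e d d e c d d $  expand S ::= Q d e P
  2  $ P e d Q    e d d e c d d $  expand Q ::= e d
  3  $ P e d d e  e d d e c d d $  match e
  4  $ P e d d    d d e c d d $    match d
  5  $ P e d      d e c d d $      match d
Stack after step 5: $ P e (top = e).

e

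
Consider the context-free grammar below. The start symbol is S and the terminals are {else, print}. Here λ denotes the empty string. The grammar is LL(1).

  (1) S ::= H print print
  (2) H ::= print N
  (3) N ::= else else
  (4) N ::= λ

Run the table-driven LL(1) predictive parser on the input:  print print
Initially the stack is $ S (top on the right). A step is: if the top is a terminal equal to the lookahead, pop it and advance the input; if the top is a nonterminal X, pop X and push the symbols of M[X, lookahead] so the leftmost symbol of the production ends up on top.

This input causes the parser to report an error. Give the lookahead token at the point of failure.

$

     Stack                  Input          Action
  1  $ S                    print print $  expand S ::= H print print
  2  $ print print H        print print $  expand H ::= print N
  3  $ print print N print  print print $  match print
  4  $ print print N        print $        expand N ::= λ
  5  $ print print          print $        match print
  6  $ print                $              error: top is terminal print but lookahead is $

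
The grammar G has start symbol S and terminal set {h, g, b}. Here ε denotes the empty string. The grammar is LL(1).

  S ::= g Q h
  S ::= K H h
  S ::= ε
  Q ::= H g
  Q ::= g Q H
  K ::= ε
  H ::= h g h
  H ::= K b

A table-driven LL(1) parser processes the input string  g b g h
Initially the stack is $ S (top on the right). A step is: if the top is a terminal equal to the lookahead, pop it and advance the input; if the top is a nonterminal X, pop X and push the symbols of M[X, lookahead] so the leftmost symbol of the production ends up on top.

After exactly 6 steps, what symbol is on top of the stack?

step 1: stack=$ S  input=g b g h $  — expand S ::= g Q h
step 2: stack=$ h Q g  input=g b g h $  — match g
step 3: stack=$ h Q  input=b g h $  — expand Q ::= H g
step 4: stack=$ h g H  input=b g h $  — expand H ::= K b
step 5: stack=$ h g b K  input=b g h $  — expand K ::= ε
step 6: stack=$ h g b  input=b g h $  — match b
Stack after step 6: $ h g (top = g).

g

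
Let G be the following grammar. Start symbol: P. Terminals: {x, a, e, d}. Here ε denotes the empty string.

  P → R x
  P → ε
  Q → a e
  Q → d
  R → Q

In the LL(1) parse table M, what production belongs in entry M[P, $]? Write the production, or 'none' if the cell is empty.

FIRST(Q) = {a, d}
FIRST(R) = {a, d}  (via Q)
FIRST(P) = {ε, a, d}  (via R x)
FOLLOW(P) includes $ since P is the start symbol.
FOLLOW(P): P appears on no right-hand side. Thus FOLLOW(P) = {$}.
For P → R x: FIRST(R x) = {a, d}, so it goes in M[P, t] for t ∈ {a, d}.
For P → ε: FIRST(ε) = {ε}, so it goes in M[P, t] for t ∈ {}; since ε ∈ FIRST, also for every t ∈ FOLLOW(P) = {$}.

P → ε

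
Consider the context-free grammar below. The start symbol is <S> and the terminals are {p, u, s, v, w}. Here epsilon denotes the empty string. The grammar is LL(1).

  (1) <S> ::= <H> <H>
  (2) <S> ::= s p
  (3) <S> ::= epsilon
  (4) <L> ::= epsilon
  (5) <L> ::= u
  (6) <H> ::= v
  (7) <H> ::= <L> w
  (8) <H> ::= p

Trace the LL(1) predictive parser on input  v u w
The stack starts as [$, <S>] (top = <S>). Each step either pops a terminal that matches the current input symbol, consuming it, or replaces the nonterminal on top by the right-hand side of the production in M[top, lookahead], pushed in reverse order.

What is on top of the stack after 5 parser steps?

u

step 1: stack=$ <S>  input=v u w $  — expand <S> ::= <H> <H>
step 2: stack=$ <H> <H>  input=v u w $  — expand <H> ::= v
step 3: stack=$ <H> v  input=v u w $  — match v
step 4: stack=$ <H>  input=u w $  — expand <H> ::= <L> w
step 5: stack=$ w <L>  input=u w $  — expand <L> ::= u
Stack after step 5: $ w u (top = u).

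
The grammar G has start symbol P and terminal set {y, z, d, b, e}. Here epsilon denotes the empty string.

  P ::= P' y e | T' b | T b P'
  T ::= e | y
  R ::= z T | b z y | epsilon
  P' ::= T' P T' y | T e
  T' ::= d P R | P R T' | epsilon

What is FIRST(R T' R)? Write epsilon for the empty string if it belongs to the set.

{epsilon, b, d, e, y, z}

FIRST(T): from T::=e we get {e}; from T::=y we get {y}. So FIRST(T) = {e, y}.
FIRST(R): from R::=z T we get {z}; from R::=b z y we get {b}; from R::=epsilon we get {epsilon}. So FIRST(R) = {epsilon, b, z}.
FIRST(P): from P::=P' y e we get {b, d, e, y}; from P::=T' b we get {b, d, e, y}; from P::=T b P' we get {e, y}. So FIRST(P) = {b, d, e, y}.
FIRST(T'): from T'::=d P R we get {d}; from T'::=P R T' we get {b, d, e, y}; from T'::=epsilon we get {epsilon}. So FIRST(T') = {epsilon, b, d, e, y}.
FIRST(P'): from P'::=T' P T' y we get {b, d, e, y}; from P'::=T e we get {e, y}. So FIRST(P') = {b, d, e, y}.
FIRST(R T' R): take FIRST of each symbol in turn, carrying on past any symbol whose FIRST contains epsilon; result {epsilon, b, d, e, y, z}.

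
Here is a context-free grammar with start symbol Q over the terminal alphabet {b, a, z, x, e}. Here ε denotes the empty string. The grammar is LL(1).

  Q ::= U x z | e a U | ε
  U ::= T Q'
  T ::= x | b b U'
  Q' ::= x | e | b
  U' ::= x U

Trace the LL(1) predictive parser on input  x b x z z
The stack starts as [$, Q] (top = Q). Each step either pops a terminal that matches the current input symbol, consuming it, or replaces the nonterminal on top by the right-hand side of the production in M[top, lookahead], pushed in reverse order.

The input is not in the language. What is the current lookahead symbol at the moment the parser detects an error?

z

step 1: stack=$ Q  input=x b x z z $  — expand Q ::= U x z
step 2: stack=$ z x U  input=x b x z z $  — expand U ::= T Q'
step 3: stack=$ z x Q' T  input=x b x z z $  — expand T ::= x
step 4: stack=$ z x Q' x  input=x b x z z $  — match x
step 5: stack=$ z x Q'  input=b x z z $  — expand Q' ::= b
step 6: stack=$ z x b  input=b x z z $  — match b
step 7: stack=$ z x  input=x z z $  — match x
step 8: stack=$ z  input=z z $  — match z
step 9: stack=$  input=z $  — error: stack empty but input remains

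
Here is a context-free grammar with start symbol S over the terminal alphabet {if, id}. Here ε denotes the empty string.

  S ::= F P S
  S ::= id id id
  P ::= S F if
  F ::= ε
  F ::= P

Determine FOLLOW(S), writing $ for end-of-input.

FIRST(S): from S::=F P S we get {id}; from S::=id id id we get {id}. So FIRST(S) = {id}.
FIRST(P): from P::=S F if we get {id}. So FIRST(P) = {id}.
FIRST(F): from F::=ε we get {ε}; from F::=P we get {id}. So FIRST(F) = {ε, id}.
FOLLOW(S) includes $ since S is the start symbol.
FOLLOW(S): in S::=F P S, the suffix after S is empty (adds nothing new); in P::=S F if, S is followed by F if with FIRST {id, if}. Thus FOLLOW(S) = {$, id, if}.
FOLLOW(F): in S::=F P S, F is followed by P S with FIRST {id}; in P::=S F if, F is followed by if with FIRST {if}. Thus FOLLOW(F) = {id, if}.
FOLLOW(P): in S::=F P S, P is followed by S with FIRST {id}; in F::=P, the suffix after P is empty, so FOLLOW(P) ⊇ FOLLOW(F) = {id, if}. Thus FOLLOW(P) = {id, if}.

{$, id, if}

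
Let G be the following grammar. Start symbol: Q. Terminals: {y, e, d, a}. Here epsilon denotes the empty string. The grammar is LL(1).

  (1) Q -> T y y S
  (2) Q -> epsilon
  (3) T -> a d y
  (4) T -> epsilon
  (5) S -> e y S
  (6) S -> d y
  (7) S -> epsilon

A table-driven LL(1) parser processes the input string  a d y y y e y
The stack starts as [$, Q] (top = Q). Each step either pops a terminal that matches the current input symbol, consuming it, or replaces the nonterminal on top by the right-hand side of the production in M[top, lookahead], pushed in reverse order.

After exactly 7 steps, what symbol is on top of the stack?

S

     Stack          Input            Action
  1  $ Q            a d y y y e y $  expand Q -> T y y S
  2  $ S y y T      a d y y y e y $  expand T -> a d y
  3  $ S y y y d a  a d y y y e y $  match a
  4  $ S y y y d    d y y y e y $    match d
  5  $ S y y y      y y y e y $      match y
  6  $ S y y        y y e y $        match y
  7  $ S y          y e y $          match y
Stack after step 7: $ S (top = S).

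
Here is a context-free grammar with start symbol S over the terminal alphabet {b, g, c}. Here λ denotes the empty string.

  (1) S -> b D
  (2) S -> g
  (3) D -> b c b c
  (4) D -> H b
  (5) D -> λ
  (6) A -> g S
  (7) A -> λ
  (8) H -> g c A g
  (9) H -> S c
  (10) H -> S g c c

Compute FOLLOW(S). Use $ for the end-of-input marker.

{$, c, g}

FIRST(S) = {b, g}
FIRST(A) = {λ, g}
FIRST(H) = {b, g}  (via S c, S g c c)
FIRST(D) = {λ, b, g}  (via H b)
FOLLOW(S) includes $ since S is the start symbol.
FOLLOW(A): in H->g c A g, A is followed by g with FIRST {g}. Thus FOLLOW(A) = {g}.
FOLLOW(S): in A->g S, the suffix after S is empty, so FOLLOW(S) ⊇ FOLLOW(A) = {g}; in H->S c, S is followed by c with FIRST {c}; in H->S g c c, S is followed by g c c with FIRST {g}. Thus FOLLOW(S) = {$, c, g}.
FOLLOW(D): in S->b D, the suffix after D is empty, so FOLLOW(D) ⊇ FOLLOW(S) = {$, c, g}. Thus FOLLOW(D) = {$, c, g}.
FOLLOW(H): in D->H b, H is followed by b with FIRST {b}. Thus FOLLOW(H) = {b}.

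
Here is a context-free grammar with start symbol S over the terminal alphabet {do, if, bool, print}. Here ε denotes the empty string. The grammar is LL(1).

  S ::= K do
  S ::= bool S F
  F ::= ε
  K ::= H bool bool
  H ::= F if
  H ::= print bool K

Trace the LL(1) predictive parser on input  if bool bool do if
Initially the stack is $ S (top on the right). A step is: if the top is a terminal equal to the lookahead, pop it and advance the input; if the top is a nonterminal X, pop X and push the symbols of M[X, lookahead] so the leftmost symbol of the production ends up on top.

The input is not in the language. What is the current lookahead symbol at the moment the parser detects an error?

     Stack                Input                 Action
  1  $ S                  if bool bool do if $  expand S ::= K do
  2  $ do K               if bool bool do if $  expand K ::= H bool bool
  3  $ do bool bool H     if bool bool do if $  expand H ::= F if
  4  $ do bool bool if F  if bool bool do if $  expand F ::= ε
  5  $ do bool bool if    if bool bool do if $  match if
  6  $ do bool bool       bool bool do if $     match bool
  7  $ do bool            bool do if $          match bool
  8  $ do                 do if $               match do
  9  $                    if $                  error: stack empty but input remains

if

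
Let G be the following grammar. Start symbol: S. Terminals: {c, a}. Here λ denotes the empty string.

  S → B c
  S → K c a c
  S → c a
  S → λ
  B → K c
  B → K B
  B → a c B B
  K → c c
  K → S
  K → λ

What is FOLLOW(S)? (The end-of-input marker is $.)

FIRST(S): from S→B c we get {a, c}; from S→K c a c we get {a, c}; from S→c a we get {c}; from S→λ we get {λ}. So FIRST(S) = {λ, a, c}.
FIRST(K): from K→c c we get {c}; from K→S we get {λ, a, c}; from K→λ we get {λ}. So FIRST(K) = {λ, a, c}.
FIRST(B): from B→K c we get {a, c}; from B→K B we get {a, c}; from B→a c B B we get {a}. So FIRST(B) = {a, c}.
FOLLOW(S) includes $ since S is the start symbol.
FOLLOW(B): in S→B c, B is followed by c with FIRST {c}; in B→K B, the suffix after B is empty (adds nothing new); in B→a c B B (occurrence 1), B is followed by B with FIRST {a, c}; in B→a c B B (occurrence 2), the suffix after B is empty (adds nothing new). Thus FOLLOW(B) = {a, c}.
FOLLOW(K): in S→K c a c, K is followed by c a c with FIRST {c}; in B→K c, K is followed by c with FIRST {c}; in B→K B, K is followed by B with FIRST {a, c}. Thus FOLLOW(K) = {a, c}.
FOLLOW(S): in K→S, the suffix after S is empty, so FOLLOW(S) ⊇ FOLLOW(K) = {a, c}. Thus FOLLOW(S) = {$, a, c}.

{$, a, c}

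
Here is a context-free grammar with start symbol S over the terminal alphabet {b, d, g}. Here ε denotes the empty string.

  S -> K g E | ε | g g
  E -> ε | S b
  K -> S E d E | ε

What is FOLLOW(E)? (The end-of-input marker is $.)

{$, b, d, g}

FIRST(S): from S->K g E we get {b, d, g}; from S->ε we get {ε}; from S->g g we get {g}. So FIRST(S) = {ε, b, d, g}.
FIRST(E): from E->ε we get {ε}; from E->S b we get {b, d, g}. So FIRST(E) = {ε, b, d, g}.
FIRST(K): from K->S E d E we get {b, d, g}; from K->ε we get {ε}. So FIRST(K) = {ε, b, d, g}.
FOLLOW(S) includes $ since S is the start symbol.
FOLLOW(S): in E->S b, S is followed by b with FIRST {b}; in K->S E d E, S is followed by E d E with FIRST {b, d, g}. Thus FOLLOW(S) = {$, b, d, g}.
FOLLOW(K): in S->K g E, K is followed by g E with FIRST {g}. Thus FOLLOW(K) = {g}.
FOLLOW(E): in S->K g E, the suffix after E is empty, so FOLLOW(E) ⊇ FOLLOW(S) = {$, b, d, g}; in K->S E d E (occurrence 1), E is followed by d E with FIRST {d}; in K->S E d E (occurrence 2), the suffix after E is empty, so FOLLOW(E) ⊇ FOLLOW(K) = {g}. Thus FOLLOW(E) = {$, b, d, g}.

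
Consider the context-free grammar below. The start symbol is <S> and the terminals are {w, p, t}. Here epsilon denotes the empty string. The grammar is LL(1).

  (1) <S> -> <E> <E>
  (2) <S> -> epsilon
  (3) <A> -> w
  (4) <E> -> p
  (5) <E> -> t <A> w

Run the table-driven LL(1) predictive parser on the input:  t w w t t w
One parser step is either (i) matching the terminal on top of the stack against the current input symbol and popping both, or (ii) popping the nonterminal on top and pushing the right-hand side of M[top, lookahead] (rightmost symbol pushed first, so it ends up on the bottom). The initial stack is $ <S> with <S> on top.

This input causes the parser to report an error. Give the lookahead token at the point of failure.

t

step 1: stack=$ <S>  input=t w w t t w $  — expand <S> -> <E> <E>
step 2: stack=$ <E> <E>  input=t w w t t w $  — expand <E> -> t <A> w
step 3: stack=$ <E> w <A> t  input=t w w t t w $  — match t
step 4: stack=$ <E> w <A>  input=w w t t w $  — expand <A> -> w
step 5: stack=$ <E> w w  input=w w t t w $  — match w
step 6: stack=$ <E> w  input=w t t w $  — match w
step 7: stack=$ <E>  input=t t w $  — expand <E> -> t <A> w
step 8: stack=$ w <A> t  input=t t w $  — match t
step 9: stack=$ w <A>  input=t w $  — error: M[<A>, t] is empty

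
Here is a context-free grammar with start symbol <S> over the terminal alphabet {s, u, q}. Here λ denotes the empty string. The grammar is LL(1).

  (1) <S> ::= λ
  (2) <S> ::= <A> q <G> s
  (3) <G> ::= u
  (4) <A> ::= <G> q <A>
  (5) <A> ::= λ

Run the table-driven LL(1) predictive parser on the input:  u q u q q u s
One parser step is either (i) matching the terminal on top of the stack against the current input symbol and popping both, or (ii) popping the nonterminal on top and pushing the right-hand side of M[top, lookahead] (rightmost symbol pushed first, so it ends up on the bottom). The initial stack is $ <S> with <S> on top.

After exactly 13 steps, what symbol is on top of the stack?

      Stack                Input            Action
   1  $ <S>                u q u q q u s $  expand <S> ::= <A> q <G> s
   2  $ s <G> q <A>        u q u q q u s $  expand <A> ::= <G> q <A>
   3  $ s <G> q <A> q <G>  u q u q q u s $  expand <G> ::= u
   4  $ s <G> q <A> q u    u q u q q u s $  match u
   5  $ s <G> q <A> q      q u q q u s $    match q
   6  $ s <G> q <A>        u q q u s $      expand <A> ::= <G> q <A>
   7  $ s <G> q <A> q <G>  u q q u s $      expand <G> ::= u
   8  $ s <G> q <A> q u    u q q u s $      match u
   9  $ s <G> q <A> q      q q u s $        match q
  10  $ s <G> q <A>        q u s $          expand <A> ::= λ
  11  $ s <G> q            q u s $          match q
  12  $ s <G>              u s $            expand <G> ::= u
  13  $ s u                u s $            match u
Stack after step 13: $ s (top = s).

s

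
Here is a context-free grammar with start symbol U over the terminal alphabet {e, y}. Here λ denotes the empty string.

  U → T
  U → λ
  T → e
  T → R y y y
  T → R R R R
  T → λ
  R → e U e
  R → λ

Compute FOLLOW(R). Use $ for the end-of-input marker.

FIRST(R): from R→e U e we get {e}; from R→λ we get {λ}. So FIRST(R) = {λ, e}.
FIRST(T): from T→e we get {e}; from T→R y y y we get {e, y}; from T→R R R R we get {λ, e}; from T→λ we get {λ}. So FIRST(T) = {λ, e, y}.
FIRST(U): from U→T we get {λ, e, y}; from U→λ we get {λ}. So FIRST(U) = {λ, e, y}.
FOLLOW(U) includes $ since U is the start symbol.
FOLLOW(U): in R→e U e, U is followed by e with FIRST {e}. Thus FOLLOW(U) = {$, e}.
FOLLOW(T): in U→T, the suffix after T is empty, so FOLLOW(T) ⊇ FOLLOW(U) = {$, e}. Thus FOLLOW(T) = {$, e}.
FOLLOW(R): in T→R y y y, R is followed by y y y with FIRST {y}; in T→R R R R (occurrence 1), R is followed by R R R with FIRST {λ, e}; in T→R R R R (occurrence 1), the suffix after R is nullable, so FOLLOW(R) ⊇ FOLLOW(T) = {$, e}; in T→R R R R (occurrence 2), R is followed by R R with FIRST {λ, e}; in T→R R R R (occurrence 2), the suffix after R is nullable, so FOLLOW(R) ⊇ FOLLOW(T) = {$, e}; in T→R R R R (occurrence 3), R is followed by R with FIRST {λ, e}; in T→R R R R (occurrence 3), the suffix after R is nullable, so FOLLOW(R) ⊇ FOLLOW(T) = {$, e}; in T→R R R R (occurrence 4), the suffix after R is empty, so FOLLOW(R) ⊇ FOLLOW(T) = {$, e}. Thus FOLLOW(R) = {$, e, y}.

{$, e, y}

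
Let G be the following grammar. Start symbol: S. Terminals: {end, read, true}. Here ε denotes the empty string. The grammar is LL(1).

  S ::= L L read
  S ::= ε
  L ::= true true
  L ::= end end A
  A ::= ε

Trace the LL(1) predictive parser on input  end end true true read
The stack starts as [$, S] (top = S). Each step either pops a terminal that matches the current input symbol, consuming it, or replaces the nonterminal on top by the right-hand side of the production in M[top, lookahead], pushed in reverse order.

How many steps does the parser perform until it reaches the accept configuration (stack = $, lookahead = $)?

9

     Stack               Input                     Action
  1  $ S                 end end true true read $  expand S ::= L L read
  2  $ read L L          end end true true read $  expand L ::= end end A
  3  $ read L A end end  end end true true read $  match end
  4  $ read L A end      end true true read $      match end
  5  $ read L A          true true read $          expand A ::= ε
  6  $ read L            true true read $          expand L ::= true true
  7  $ read true true    true true read $          match true
  8  $ read true         true read $               match true
  9  $ read              read $                    match read
Accept reached after 9 steps.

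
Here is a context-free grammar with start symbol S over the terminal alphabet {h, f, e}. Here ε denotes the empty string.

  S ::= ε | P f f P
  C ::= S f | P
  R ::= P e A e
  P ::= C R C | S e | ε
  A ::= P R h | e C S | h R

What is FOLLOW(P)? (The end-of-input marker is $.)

{$, e, f}

FIRST(S) = {ε, e, f}  (via P f f P)
FIRST(C) = {ε, e, f}  (via S f, P)
FIRST(R) = {e, f}  (via P e A e)
FIRST(P) = {ε, e, f}  (via C R C, S e)
FIRST(A) = {e, f, h}  (via P R h)
FOLLOW(S) includes $ since S is the start symbol.
FOLLOW(A): in R::=P e A e, A is followed by e with FIRST {e}. Thus FOLLOW(A) = {e}.
FOLLOW(S): in C::=S f, S is followed by f with FIRST {f}; in P::=S e, S is followed by e with FIRST {e}; in A::=e C S, the suffix after S is empty, so FOLLOW(S) ⊇ FOLLOW(A) = {e}. Thus FOLLOW(S) = {$, e, f}.
FOLLOW(C): in P::=C R C (occurrence 1), C is followed by R C with FIRST {e, f}; in P::=C R C (occurrence 2), the suffix after C is empty, so FOLLOW(C) ⊇ FOLLOW(P) = {$, e, f}; in A::=e C S, C is followed by S with FIRST {ε, e, f}; in A::=e C S, the suffix after C is nullable, so FOLLOW(C) ⊇ FOLLOW(A) = {e}. Thus FOLLOW(C) = {$, e, f}.
FOLLOW(P): in S::=P f f P (occurrence 1), P is followed by f f P with FIRST {f}; in S::=P f f P (occurrence 2), the suffix after P is empty, so FOLLOW(P) ⊇ FOLLOW(S) = {$, e, f}; in C::=P, the suffix after P is empty, so FOLLOW(P) ⊇ FOLLOW(C) = {$, e, f}; in R::=P e A e, P is followed by e A e with FIRST {e}; in A::=P R h, P is followed by R h with FIRST {e, f}. Thus FOLLOW(P) = {$, e, f}.
FOLLOW(R): in P::=C R C, R is followed by C with FIRST {ε, e, f}; in P::=C R C, the suffix after R is nullable, so FOLLOW(R) ⊇ FOLLOW(P) = {$, e, f}; in A::=P R h, R is followed by h with FIRST {h}; in A::=h R, the suffix after R is empty, so FOLLOW(R) ⊇ FOLLOW(A) = {e}. Thus FOLLOW(R) = {$, e, f, h}.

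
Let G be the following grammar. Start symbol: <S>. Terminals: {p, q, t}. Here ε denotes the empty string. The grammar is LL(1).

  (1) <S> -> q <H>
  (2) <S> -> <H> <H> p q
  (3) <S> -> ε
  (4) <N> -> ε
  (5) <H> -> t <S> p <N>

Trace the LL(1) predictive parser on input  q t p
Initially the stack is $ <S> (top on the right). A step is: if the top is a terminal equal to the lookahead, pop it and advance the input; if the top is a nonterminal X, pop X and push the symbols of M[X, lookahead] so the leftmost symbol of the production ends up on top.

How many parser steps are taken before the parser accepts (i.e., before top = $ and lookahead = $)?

step 1: stack=$ <S>  input=q t p $  — expand <S> -> q <H>
step 2: stack=$ <H> q  input=q t p $  — match q
step 3: stack=$ <H>  input=t p $  — expand <H> -> t <S> p <N>
step 4: stack=$ <N> p <S> t  input=t p $  — match t
step 5: stack=$ <N> p <S>  input=p $  — expand <S> -> ε
step 6: stack=$ <N> p  input=p $  — match p
step 7: stack=$ <N>  input=$  — expand <N> -> ε
Accept reached after 7 steps.

7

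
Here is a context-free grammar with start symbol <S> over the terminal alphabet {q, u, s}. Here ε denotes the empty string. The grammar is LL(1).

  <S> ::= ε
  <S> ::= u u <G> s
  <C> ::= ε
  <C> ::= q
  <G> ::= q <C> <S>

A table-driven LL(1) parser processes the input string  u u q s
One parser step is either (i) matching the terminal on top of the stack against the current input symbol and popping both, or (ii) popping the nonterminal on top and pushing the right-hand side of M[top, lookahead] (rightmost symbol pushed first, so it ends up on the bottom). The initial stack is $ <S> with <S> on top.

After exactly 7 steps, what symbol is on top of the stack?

s

     Stack          Input      Action
  1  $ <S>          u u q s $  expand <S> ::= u u <G> s
  2  $ s <G> u u    u u q s $  match u
  3  $ s <G> u      u q s $    match u
  4  $ s <G>        q s $      expand <G> ::= q <C> <S>
  5  $ s <S> <C> q  q s $      match q
  6  $ s <S> <C>    s $        expand <C> ::= ε
  7  $ s <S>        s $        expand <S> ::= ε
Stack after step 7: $ s (top = s).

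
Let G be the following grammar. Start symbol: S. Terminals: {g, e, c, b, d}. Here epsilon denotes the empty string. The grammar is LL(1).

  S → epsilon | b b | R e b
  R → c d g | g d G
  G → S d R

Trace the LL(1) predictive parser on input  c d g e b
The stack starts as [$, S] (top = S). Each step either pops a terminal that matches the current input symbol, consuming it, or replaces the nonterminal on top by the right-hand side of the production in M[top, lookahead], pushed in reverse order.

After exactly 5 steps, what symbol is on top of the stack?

     Stack        Input        Action
  1  $ S          c d g e b $  expand S → R e b
  2  $ b e R      c d g e b $  expand R → c d g
  3  $ b e g d c  c d g e b $  match c
  4  $ b e g d    d g e b $    match d
  5  $ b e g      g e b $      match g
Stack after step 5: $ b e (top = e).

e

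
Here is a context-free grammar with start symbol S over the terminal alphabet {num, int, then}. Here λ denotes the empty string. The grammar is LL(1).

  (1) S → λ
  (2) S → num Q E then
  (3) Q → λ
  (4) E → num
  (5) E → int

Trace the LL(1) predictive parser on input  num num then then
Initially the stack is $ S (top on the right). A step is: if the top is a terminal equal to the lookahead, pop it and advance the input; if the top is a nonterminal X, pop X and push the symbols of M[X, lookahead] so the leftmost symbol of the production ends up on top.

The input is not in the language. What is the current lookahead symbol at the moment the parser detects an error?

then

step 1: stack=$ S  input=num num then then $  — expand S → num Q E then
step 2: stack=$ then E Q num  input=num num then then $  — match num
step 3: stack=$ then E Q  input=num then then $  — expand Q → λ
step 4: stack=$ then E  input=num then then $  — expand E → num
step 5: stack=$ then num  input=num then then $  — match num
step 6: stack=$ then  input=then then $  — match then
step 7: stack=$  input=then $  — error: stack empty but input remains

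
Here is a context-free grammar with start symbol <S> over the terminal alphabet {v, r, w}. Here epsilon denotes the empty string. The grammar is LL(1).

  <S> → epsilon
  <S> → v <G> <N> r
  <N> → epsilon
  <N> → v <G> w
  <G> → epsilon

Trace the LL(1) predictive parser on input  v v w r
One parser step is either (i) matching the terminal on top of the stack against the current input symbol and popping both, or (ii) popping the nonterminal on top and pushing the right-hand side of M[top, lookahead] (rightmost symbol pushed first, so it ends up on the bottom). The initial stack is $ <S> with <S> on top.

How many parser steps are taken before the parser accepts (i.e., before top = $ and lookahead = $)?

     Stack          Input      Action
  1  $ <S>          v v w r $  expand <S> → v <G> <N> r
  2  $ r <N> <G> v  v v w r $  match v
  3  $ r <N> <G>    v w r $    expand <G> → epsilon
  4  $ r <N>        v w r $    expand <N> → v <G> w
  5  $ r w <G> v    v w r $    match v
  6  $ r w <G>      w r $      expand <G> → epsilon
  7  $ r w          w r $      match w
  8  $ r            r $        match r
Accept reached after 8 steps.

8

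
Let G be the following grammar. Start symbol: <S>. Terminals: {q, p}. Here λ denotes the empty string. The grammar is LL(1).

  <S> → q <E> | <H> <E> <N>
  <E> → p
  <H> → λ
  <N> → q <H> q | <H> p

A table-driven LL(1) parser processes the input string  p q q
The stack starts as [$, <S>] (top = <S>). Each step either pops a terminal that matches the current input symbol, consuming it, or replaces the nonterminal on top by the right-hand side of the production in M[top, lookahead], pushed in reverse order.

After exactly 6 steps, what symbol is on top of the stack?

     Stack          Input    Action
  1  $ <S>          p q q $  expand <S> → <H> <E> <N>
  2  $ <N> <E> <H>  p q q $  expand <H> → λ
  3  $ <N> <E>      p q q $  expand <E> → p
  4  $ <N> p        p q q $  match p
  5  $ <N>          q q $    expand <N> → q <H> q
  6  $ q <H> q      q q $    match q
Stack after step 6: $ q <H> (top = <H>).

<H>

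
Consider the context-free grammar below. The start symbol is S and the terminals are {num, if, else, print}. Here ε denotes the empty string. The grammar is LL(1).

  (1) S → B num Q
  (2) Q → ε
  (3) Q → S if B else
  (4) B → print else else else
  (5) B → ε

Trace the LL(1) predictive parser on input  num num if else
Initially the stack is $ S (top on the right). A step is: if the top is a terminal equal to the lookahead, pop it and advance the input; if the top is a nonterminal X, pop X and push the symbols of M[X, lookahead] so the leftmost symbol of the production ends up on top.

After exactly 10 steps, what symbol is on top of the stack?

step 1: stack=$ S  input=num num if else $  — expand S → B num Q
step 2: stack=$ Q num B  input=num num if else $  — expand B → ε
step 3: stack=$ Q num  input=num num if else $  — match num
step 4: stack=$ Q  input=num if else $  — expand Q → S if B else
step 5: stack=$ else B if S  input=num if else $  — expand S → B num Q
step 6: stack=$ else B if Q num B  input=num if else $  — expand B → ε
step 7: stack=$ else B if Q num  input=num if else $  — match num
step 8: stack=$ else B if Q  input=if else $  — expand Q → ε
step 9: stack=$ else B if  input=if else $  — match if
step 10: stack=$ else B  input=else $  — expand B → ε
Stack after step 10: $ else (top = else).

else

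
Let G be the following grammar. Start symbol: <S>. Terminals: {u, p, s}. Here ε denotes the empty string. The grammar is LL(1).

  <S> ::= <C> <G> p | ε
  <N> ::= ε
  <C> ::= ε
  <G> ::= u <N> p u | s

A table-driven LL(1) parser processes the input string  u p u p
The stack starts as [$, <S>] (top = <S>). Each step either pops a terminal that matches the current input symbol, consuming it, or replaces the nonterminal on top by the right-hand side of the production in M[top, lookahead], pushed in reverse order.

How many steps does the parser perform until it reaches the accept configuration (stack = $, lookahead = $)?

     Stack          Input      Action
  1  $ <S>          u p u p $  expand <S> ::= <C> <G> p
  2  $ p <G> <C>    u p u p $  expand <C> ::= ε
  3  $ p <G>        u p u p $  expand <G> ::= u <N> p u
  4  $ p u p <N> u  u p u p $  match u
  5  $ p u p <N>    p u p $    expand <N> ::= ε
  6  $ p u p        p u p $    match p
  7  $ p u          u p $      match u
  8  $ p            p $        match p
Accept reached after 8 steps.

8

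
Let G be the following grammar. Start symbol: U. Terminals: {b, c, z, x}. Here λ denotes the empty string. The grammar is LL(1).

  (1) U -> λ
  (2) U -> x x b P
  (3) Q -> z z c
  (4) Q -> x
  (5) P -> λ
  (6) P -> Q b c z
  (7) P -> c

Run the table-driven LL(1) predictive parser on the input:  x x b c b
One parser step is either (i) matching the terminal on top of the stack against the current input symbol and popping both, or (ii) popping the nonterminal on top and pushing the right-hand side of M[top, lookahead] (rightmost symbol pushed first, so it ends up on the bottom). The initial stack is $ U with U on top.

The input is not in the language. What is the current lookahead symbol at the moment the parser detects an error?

     Stack      Input        Action
  1  $ U        x x b c b $  expand U -> x x b P
  2  $ P b x x  x x b c b $  match x
  3  $ P b x    x b c b $    match x
  4  $ P b      b c b $      match b
  5  $ P        c b $        expand P -> c
  6  $ c        c b $        match c
  7  $          b $          error: stack empty but input remains

b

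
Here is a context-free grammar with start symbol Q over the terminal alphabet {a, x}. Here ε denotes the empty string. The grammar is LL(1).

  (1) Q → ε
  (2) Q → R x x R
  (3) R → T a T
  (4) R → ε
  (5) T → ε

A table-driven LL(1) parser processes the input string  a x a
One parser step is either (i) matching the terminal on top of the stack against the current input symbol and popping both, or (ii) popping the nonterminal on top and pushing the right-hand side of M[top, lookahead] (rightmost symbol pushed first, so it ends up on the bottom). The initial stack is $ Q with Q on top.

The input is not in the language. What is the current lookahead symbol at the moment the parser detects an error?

     Stack          Input    Action
  1  $ Q            a x a $  expand Q → R x x R
  2  $ R x x R      a x a $  expand R → T a T
  3  $ R x x T a T  a x a $  expand T → ε
  4  $ R x x T a    a x a $  match a
  5  $ R x x T      x a $    expand T → ε
  6  $ R x x        x a $    match x
  7  $ R x          a $      error: top is terminal x but lookahead is a

a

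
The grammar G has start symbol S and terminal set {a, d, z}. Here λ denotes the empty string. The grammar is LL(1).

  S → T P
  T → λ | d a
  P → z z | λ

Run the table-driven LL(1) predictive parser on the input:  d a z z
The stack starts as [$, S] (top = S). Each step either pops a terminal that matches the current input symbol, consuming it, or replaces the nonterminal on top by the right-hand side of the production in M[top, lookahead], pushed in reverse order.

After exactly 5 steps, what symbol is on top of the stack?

step 1: stack=$ S  input=d a z z $  — expand S → T P
step 2: stack=$ P T  input=d a z z $  — expand T → d a
step 3: stack=$ P a d  input=d a z z $  — match d
step 4: stack=$ P a  input=a z z $  — match a
step 5: stack=$ P  input=z z $  — expand P → z z
Stack after step 5: $ z z (top = z).

z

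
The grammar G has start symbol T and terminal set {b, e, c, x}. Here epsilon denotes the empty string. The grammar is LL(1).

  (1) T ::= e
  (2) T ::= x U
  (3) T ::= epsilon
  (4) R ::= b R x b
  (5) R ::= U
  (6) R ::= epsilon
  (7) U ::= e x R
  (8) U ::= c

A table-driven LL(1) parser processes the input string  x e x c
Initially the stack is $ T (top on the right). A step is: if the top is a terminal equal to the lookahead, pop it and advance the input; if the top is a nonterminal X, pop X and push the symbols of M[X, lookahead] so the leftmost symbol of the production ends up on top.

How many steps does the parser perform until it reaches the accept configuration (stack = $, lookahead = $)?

     Stack    Input      Action
  1  $ T      x e x c $  expand T ::= x U
  2  $ U x    x e x c $  match x
  3  $ U      e x c $    expand U ::= e x R
  4  $ R x e  e x c $    match e
  5  $ R x    x c $      match x
  6  $ R      c $        expand R ::= U
  7  $ U      c $        expand U ::= c
  8  $ c      c $        match c
Accept reached after 8 steps.

8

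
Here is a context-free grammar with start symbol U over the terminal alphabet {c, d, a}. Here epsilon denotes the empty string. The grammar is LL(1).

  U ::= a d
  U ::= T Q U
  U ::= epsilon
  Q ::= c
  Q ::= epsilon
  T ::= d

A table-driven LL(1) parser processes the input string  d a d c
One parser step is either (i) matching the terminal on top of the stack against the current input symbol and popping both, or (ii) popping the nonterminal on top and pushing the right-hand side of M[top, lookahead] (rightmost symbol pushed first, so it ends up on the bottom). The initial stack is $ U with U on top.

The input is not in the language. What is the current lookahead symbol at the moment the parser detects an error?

step 1: stack=$ U  input=d a d c $  — expand U ::= T Q U
step 2: stack=$ U Q T  input=d a d c $  — expand T ::= d
step 3: stack=$ U Q d  input=d a d c $  — match d
step 4: stack=$ U Q  input=a d c $  — expand Q ::= epsilon
step 5: stack=$ U  input=a d c $  — expand U ::= a d
step 6: stack=$ d a  input=a d c $  — match a
step 7: stack=$ d  input=d c $  — match d
step 8: stack=$  input=c $  — error: stack empty but input remains

c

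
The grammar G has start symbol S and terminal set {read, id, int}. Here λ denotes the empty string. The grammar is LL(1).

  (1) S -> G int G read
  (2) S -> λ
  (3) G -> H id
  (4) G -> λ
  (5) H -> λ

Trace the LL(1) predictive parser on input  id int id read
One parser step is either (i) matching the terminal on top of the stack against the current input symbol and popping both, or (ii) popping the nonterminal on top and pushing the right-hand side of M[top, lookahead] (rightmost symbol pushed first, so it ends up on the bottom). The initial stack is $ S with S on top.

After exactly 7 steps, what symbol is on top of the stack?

     Stack              Input             Action
  1  $ S                id int id read $  expand S -> G int G read
  2  $ read G int G     id int id read $  expand G -> H id
  3  $ read G int id H  id int id read $  expand H -> λ
  4  $ read G int id    id int id read $  match id
  5  $ read G int       int id read $     match int
  6  $ read G           id read $         expand G -> H id
  7  $ read id H        id read $         expand H -> λ
Stack after step 7: $ read id (top = id).

id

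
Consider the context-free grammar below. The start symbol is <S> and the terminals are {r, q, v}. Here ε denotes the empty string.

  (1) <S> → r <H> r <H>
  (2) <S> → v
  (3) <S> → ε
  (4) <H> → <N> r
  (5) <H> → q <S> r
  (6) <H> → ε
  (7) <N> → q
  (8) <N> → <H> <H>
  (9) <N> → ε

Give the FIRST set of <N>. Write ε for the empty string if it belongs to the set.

FIRST(<S>) = {ε, r, v}
FIRST(<H>) = {ε, q, r}  (via <N> r)
FIRST(<N>) = {ε, q, r}  (via <H> <H>)

{ε, q, r}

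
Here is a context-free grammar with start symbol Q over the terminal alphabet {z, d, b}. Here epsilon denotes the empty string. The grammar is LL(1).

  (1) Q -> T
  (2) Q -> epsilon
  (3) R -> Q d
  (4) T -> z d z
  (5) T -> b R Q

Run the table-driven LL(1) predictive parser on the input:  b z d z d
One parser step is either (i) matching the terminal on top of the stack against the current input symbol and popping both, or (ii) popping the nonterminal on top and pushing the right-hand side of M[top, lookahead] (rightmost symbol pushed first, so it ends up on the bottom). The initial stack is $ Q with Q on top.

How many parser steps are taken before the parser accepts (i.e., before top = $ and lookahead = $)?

      Stack        Input        Action
   1  $ Q          b z d z d $  expand Q -> T
   2  $ T          b z d z d $  expand T -> b R Q
   3  $ Q R b      b z d z d $  match b
   4  $ Q R        z d z d $    expand R -> Q d
   5  $ Q d Q      z d z d $    expand Q -> T
   6  $ Q d T      z d z d $    expand T -> z d z
   7  $ Q d z d z  z d z d $    match z
   8  $ Q d z d    d z d $      match d
   9  $ Q d z      z d $        match z
  10  $ Q d        d $          match d
  11  $ Q          $            expand Q -> epsilon
Accept reached after 11 steps.

11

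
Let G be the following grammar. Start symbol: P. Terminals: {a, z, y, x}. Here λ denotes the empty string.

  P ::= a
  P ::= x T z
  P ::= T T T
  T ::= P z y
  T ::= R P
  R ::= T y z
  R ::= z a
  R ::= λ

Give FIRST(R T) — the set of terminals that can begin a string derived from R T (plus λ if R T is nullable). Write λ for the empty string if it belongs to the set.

FIRST(P) = {a, x, z}  (via T T T)
FIRST(T) = {a, x, z}  (via P z y, R P)
FIRST(R) = {λ, a, x, z}  (via T y z)
FIRST(R T): take FIRST of each symbol in turn, carrying on past any symbol whose FIRST contains λ; result {a, x, z}.

{a, x, z}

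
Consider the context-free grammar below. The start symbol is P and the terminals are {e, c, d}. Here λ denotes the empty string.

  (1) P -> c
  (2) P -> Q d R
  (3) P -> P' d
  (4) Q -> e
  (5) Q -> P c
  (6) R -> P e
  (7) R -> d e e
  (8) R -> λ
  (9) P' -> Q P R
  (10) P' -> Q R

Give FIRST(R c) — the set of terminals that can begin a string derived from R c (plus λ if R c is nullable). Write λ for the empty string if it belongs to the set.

{c, d, e}

FIRST(P): from P->c we get {c}; from P->Q d R we get {c, e}; from P->P' d we get {c, e}. So FIRST(P) = {c, e}.
FIRST(Q): from Q->e we get {e}; from Q->P c we get {c, e}. So FIRST(Q) = {c, e}.
FIRST(R): from R->P e we get {c, e}; from R->d e e we get {d}; from R->λ we get {λ}. So FIRST(R) = {λ, c, d, e}.
FIRST(P'): from P'->Q P R we get {c, e}; from P'->Q R we get {c, e}. So FIRST(P') = {c, e}.
FIRST(R c): take FIRST of each symbol in turn, carrying on past any symbol whose FIRST contains λ; result {c, d, e}.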